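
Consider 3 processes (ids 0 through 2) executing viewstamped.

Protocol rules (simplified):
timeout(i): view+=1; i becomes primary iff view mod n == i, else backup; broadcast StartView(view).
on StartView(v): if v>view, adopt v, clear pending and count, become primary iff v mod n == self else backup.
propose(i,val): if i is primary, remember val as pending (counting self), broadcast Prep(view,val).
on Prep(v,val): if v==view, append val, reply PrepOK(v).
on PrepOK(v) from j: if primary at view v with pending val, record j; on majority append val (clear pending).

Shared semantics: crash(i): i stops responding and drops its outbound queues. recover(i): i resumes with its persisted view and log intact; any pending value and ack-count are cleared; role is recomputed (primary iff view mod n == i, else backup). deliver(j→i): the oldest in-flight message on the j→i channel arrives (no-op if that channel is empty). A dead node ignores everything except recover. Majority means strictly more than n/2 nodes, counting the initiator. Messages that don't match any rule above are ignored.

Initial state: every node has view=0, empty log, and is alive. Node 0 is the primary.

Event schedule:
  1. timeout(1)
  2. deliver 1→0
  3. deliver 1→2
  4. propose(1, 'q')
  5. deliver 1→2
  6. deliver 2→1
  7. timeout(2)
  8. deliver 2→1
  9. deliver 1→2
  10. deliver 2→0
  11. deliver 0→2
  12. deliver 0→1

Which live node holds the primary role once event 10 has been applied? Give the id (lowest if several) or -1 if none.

after 1 — timeout(1): n1:prim/v1/[-]
after 2 — deliver 1→0: n0:back/v1/[-]
after 3 — deliver 1→2: n2:back/v1/[-]
after 4 — propose(1,'q'): ·
after 5 — deliver 1→2: n2:back/v1/[q]
after 6 — deliver 2→1: n1:prim/v1/[q]
after 7 — timeout(2): n2:prim/v2/[q]
after 8 — deliver 2→1: n1:back/v2/[q]
after 9 — deliver 1→2: ·
after 10 — deliver 2→0: n0:back/v2/[-]

2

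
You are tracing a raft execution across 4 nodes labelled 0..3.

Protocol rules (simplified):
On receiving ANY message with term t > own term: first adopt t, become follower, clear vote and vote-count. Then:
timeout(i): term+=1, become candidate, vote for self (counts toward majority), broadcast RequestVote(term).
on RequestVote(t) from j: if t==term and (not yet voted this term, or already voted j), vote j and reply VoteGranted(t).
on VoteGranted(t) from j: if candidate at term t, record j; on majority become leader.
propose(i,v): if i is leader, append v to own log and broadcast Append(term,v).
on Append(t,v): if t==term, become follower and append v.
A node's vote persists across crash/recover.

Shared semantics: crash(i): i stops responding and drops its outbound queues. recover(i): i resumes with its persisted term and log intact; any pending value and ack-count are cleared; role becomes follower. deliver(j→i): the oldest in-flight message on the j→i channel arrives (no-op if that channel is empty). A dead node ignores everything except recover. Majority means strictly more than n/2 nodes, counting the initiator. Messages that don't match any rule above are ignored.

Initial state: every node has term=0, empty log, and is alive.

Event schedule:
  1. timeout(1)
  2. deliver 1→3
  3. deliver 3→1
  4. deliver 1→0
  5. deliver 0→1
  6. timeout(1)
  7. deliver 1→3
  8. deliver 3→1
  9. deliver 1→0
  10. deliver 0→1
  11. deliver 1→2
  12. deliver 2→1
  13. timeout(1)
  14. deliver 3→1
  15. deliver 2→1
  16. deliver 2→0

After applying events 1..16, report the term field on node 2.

1

[1] timeout(1) → N1(cand t1 [-])
[2] deliver 1→3 → N3(foll t1 [-])
[3] deliver 3→1 → ∅
[4] deliver 1→0 → N0(foll t1 [-])
[5] deliver 0→1 → N1(lead t1 [-])
[6] timeout(1) → N1(cand t2 [-])
[7] deliver 1→3 → N3(foll t2 [-])
[8] deliver 3→1 → ∅
[9] deliver 1→0 → N0(foll t2 [-])
[10] deliver 0→1 → N1(lead t2 [-])
[11] deliver 1→2 → N2(foll t1 [-])
[12] deliver 2→1 → ∅
[13] timeout(1) → N1(cand t3 [-])
[14] deliver 3→1 → ∅
[15] deliver 2→1 → ∅
[16] deliver 2→0 → ∅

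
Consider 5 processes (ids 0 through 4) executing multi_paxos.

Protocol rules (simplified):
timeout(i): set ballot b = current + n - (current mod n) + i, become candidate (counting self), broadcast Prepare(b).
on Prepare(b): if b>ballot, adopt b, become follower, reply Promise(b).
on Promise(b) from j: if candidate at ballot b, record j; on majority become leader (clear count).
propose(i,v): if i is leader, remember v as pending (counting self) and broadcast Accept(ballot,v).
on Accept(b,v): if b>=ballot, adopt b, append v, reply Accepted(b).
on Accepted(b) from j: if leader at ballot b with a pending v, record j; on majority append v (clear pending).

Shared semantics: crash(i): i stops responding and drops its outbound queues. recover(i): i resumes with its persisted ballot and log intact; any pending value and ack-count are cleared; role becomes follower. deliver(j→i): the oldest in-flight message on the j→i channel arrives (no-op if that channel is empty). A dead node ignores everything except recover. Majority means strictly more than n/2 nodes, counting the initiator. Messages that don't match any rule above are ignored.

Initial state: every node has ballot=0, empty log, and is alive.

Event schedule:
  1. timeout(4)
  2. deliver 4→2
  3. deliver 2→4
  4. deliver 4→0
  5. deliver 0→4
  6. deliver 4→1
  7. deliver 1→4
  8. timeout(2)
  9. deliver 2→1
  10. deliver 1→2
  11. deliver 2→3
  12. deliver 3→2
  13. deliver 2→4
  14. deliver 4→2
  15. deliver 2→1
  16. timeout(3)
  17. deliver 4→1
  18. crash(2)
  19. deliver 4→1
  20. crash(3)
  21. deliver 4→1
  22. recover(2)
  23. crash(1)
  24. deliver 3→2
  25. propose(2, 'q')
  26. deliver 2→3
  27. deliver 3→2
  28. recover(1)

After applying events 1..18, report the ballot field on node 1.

12

after 1 — timeout(4): n4:cand/b9/[-]
after 2 — deliver 4→2: n2:foll/b9/[-]
after 3 — deliver 2→4: ·
after 4 — deliver 4→0: n0:foll/b9/[-]
after 5 — deliver 0→4: n4:lead/b9/[-]
after 6 — deliver 4→1: n1:foll/b9/[-]
after 7 — deliver 1→4: ·
after 8 — timeout(2): n2:cand/b12/[-]
after 9 — deliver 2→1: n1:foll/b12/[-]
after 10 — deliver 1→2: ·
after 11 — deliver 2→3: n3:foll/b12/[-]
after 12 — deliver 3→2: n2:lead/b12/[-]
after 13 — deliver 2→4: n4:foll/b12/[-]
after 14 — deliver 4→2: ·
after 15 — deliver 2→1: ·
after 16 — timeout(3): n3:cand/b18/[-]
after 17 — deliver 4→1: ·
after 18 — crash(2): n2:✗lead/b12/[-]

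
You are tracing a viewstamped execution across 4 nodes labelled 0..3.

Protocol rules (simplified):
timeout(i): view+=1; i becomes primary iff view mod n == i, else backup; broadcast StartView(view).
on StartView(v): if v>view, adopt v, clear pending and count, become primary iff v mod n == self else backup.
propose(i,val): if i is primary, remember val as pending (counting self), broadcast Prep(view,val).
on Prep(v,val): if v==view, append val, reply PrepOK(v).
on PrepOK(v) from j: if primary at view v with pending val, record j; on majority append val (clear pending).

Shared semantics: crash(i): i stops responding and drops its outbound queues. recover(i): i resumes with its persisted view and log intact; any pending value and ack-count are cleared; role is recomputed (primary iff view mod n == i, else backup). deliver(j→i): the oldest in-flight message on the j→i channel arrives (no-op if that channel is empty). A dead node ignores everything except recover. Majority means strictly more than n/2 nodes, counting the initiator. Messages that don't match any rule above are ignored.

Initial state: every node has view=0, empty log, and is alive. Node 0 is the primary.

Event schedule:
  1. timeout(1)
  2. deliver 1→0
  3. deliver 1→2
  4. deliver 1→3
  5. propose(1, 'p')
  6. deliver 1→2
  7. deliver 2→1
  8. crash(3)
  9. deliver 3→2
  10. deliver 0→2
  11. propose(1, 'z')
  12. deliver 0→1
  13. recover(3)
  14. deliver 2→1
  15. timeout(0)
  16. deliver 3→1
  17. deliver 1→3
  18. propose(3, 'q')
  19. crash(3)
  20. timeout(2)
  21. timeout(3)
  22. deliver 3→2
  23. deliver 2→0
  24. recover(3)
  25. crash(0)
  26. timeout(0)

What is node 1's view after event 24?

after 1 — timeout(1): n1:prim/v1/[-]
after 2 — deliver 1→0: n0:back/v1/[-]
after 3 — deliver 1→2: n2:back/v1/[-]
after 4 — deliver 1→3: n3:back/v1/[-]
after 5 — propose(1,'p'): ·
after 6 — deliver 1→2: n2:back/v1/[p]
after 7 — deliver 2→1: ·
after 8 — crash(3): n3:✗back/v1/[-]
after 9 — deliver 3→2: ·
after 10 — deliver 0→2: ·
after 11 — propose(1,'z'): ·
after 12 — deliver 0→1: ·
after 13 — recover(3): n3:back/v1/[-]
after 14 — deliver 2→1: ·
after 15 — timeout(0): n0:back/v2/[-]
after 16 — deliver 3→1: ·
after 17 — deliver 1→3: n3:back/v1/[p]
after 18 — propose(3,'q'): ·
after 19 — crash(3): n3:✗back/v1/[p]
after 20 — timeout(2): n2:prim/v2/[p]
after 21 — timeout(3): ·
after 22 — deliver 3→2: ·
after 23 — deliver 2→0: ·
after 24 — recover(3): n3:back/v1/[p]

1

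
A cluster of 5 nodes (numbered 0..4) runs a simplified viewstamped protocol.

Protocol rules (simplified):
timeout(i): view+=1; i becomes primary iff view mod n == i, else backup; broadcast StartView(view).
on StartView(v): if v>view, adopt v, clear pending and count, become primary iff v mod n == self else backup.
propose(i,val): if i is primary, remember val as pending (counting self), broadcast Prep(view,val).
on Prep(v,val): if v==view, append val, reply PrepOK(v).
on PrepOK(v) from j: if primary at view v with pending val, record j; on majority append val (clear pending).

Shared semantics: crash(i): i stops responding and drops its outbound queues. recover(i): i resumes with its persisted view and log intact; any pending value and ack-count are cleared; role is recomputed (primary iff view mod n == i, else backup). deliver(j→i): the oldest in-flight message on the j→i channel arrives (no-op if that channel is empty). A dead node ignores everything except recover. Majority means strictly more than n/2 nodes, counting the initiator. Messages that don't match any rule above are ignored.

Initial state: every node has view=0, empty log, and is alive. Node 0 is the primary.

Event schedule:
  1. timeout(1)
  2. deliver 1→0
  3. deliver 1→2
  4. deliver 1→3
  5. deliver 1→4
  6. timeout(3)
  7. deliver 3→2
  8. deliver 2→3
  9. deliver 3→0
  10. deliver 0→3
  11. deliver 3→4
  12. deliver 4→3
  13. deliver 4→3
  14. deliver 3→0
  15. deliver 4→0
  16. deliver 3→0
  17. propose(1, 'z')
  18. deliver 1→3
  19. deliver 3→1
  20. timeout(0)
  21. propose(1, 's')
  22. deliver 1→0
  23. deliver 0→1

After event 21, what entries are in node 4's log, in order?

1. timeout(1):  <1:prim v1 ->
2. deliver 1→0:  <0:back v1 ->
3. deliver 1→2:  <2:back v1 ->
4. deliver 1→3:  <3:back v1 ->
5. deliver 1→4:  <4:back v1 ->
6. timeout(3):  <3:back v2 ->
7. deliver 3→2:  <2:prim v2 ->
8. deliver 2→3:  nop
9. deliver 3→0:  <0:back v2 ->
10. deliver 0→3:  nop
11. deliver 3→4:  <4:back v2 ->
12. deliver 4→3:  nop
13. deliver 4→3:  nop
14. deliver 3→0:  nop
15. deliver 4→0:  nop
16. deliver 3→0:  nop
17. propose(1,'z'):  nop
18. deliver 1→3:  nop
19. deliver 3→1:  <1:back v2 ->
20. timeout(0):  <0:back v3 ->
21. propose(1,'s'):  nop

empty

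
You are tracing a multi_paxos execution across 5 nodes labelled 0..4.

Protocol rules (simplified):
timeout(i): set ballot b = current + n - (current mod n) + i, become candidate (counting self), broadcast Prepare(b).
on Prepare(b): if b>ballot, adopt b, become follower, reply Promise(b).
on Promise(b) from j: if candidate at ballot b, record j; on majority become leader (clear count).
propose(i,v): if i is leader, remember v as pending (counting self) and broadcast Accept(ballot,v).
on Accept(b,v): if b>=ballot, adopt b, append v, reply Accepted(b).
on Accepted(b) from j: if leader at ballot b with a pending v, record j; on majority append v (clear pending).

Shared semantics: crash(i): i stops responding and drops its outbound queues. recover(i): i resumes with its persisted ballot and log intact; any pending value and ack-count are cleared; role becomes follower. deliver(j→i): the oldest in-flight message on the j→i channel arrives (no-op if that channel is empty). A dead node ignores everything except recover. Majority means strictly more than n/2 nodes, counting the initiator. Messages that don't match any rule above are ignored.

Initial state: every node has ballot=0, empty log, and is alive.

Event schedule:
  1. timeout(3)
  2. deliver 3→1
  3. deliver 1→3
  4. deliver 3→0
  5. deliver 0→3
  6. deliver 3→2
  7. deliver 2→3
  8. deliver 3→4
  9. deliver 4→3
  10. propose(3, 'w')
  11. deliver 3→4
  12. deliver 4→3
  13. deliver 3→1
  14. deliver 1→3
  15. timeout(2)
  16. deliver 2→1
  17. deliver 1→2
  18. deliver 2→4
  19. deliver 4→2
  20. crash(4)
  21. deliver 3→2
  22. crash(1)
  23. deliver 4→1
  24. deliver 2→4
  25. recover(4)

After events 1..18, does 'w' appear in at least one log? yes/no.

yes

step 1 timeout(3): 3={cand,b=8,log=-}
step 2 deliver 3→1: 1={foll,b=8,log=-}
step 3 deliver 1→3: —
step 4 deliver 3→0: 0={foll,b=8,log=-}
step 5 deliver 0→3: 3={lead,b=8,log=-}
step 6 deliver 3→2: 2={foll,b=8,log=-}
step 7 deliver 2→3: —
step 8 deliver 3→4: 4={foll,b=8,log=-}
step 9 deliver 4→3: —
step 10 propose(3,'w'): —
step 11 deliver 3→4: 4={foll,b=8,log=w}
step 12 deliver 4→3: —
step 13 deliver 3→1: 1={foll,b=8,log=w}
step 14 deliver 1→3: 3={lead,b=8,log=w}
step 15 timeout(2): 2={cand,b=12,log=-}
step 16 deliver 2→1: 1={foll,b=12,log=w}
step 17 deliver 1→2: —
step 18 deliver 2→4: 4={foll,b=12,log=w}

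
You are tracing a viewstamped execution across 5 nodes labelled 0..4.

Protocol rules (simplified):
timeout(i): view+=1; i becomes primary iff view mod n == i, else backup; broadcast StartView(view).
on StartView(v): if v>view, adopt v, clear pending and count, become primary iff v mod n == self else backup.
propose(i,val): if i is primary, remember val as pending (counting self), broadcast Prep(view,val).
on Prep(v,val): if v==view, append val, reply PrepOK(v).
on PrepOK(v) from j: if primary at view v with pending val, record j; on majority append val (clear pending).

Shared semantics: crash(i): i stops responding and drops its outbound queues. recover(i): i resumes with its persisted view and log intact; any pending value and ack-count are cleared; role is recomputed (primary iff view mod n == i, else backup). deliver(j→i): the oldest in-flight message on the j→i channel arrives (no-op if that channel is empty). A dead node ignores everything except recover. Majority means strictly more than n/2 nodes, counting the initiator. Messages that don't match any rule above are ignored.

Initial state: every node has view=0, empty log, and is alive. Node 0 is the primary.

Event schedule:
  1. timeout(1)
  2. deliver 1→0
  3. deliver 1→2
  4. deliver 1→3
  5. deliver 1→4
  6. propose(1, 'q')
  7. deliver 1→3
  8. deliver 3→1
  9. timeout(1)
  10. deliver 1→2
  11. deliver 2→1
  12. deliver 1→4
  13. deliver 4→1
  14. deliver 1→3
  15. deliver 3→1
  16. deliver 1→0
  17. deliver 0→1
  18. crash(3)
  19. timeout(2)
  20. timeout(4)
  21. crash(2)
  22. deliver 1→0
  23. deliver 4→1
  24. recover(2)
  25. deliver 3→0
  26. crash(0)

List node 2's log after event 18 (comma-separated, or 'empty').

q

e1 timeout(1): 1[prim,v=1,-]
e2 deliver 1→0: 0[back,v=1,-]
e3 deliver 1→2: 2[back,v=1,-]
e4 deliver 1→3: 3[back,v=1,-]
e5 deliver 1→4: 4[back,v=1,-]
e6 propose(1,'q'): ·
e7 deliver 1→3: 3[back,v=1,q]
e8 deliver 3→1: ·
e9 timeout(1): 1[back,v=2,-]
e10 deliver 1→2: 2[back,v=1,q]
e11 deliver 2→1: ·
e12 deliver 1→4: 4[back,v=1,q]
e13 deliver 4→1: ·
e14 deliver 1→3: 3[back,v=2,q]
e15 deliver 3→1: ·
e16 deliver 1→0: 0[back,v=1,q]
e17 deliver 0→1: ·
e18 crash(3): 3[✗back,v=2,q]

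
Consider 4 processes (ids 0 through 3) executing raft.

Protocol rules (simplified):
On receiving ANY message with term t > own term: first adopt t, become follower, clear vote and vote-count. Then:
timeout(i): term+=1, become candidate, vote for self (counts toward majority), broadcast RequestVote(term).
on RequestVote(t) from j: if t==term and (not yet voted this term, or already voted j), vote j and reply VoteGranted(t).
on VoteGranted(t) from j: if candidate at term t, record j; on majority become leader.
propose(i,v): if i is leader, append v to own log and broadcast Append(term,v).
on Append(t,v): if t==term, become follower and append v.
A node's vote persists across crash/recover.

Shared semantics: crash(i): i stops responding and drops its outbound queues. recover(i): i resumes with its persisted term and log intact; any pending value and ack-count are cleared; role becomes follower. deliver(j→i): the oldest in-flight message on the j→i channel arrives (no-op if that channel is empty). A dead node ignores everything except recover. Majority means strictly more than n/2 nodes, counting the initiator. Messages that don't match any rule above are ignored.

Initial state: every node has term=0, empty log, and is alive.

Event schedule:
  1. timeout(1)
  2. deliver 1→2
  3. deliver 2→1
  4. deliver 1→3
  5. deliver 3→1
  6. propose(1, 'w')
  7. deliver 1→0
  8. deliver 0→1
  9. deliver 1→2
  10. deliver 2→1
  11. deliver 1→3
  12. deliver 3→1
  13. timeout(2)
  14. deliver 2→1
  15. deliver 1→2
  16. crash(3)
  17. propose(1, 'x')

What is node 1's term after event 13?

1

e1 timeout(1): 1[cand,t=1,-]
e2 deliver 1→2: 2[foll,t=1,-]
e3 deliver 2→1: ·
e4 deliver 1→3: 3[foll,t=1,-]
e5 deliver 3→1: 1[lead,t=1,-]
e6 propose(1,'w'): 1[lead,t=1,w]
e7 deliver 1→0: 0[foll,t=1,-]
e8 deliver 0→1: ·
e9 deliver 1→2: 2[foll,t=1,w]
e10 deliver 2→1: ·
e11 deliver 1→3: 3[foll,t=1,w]
e12 deliver 3→1: ·
e13 timeout(2): 2[cand,t=2,w]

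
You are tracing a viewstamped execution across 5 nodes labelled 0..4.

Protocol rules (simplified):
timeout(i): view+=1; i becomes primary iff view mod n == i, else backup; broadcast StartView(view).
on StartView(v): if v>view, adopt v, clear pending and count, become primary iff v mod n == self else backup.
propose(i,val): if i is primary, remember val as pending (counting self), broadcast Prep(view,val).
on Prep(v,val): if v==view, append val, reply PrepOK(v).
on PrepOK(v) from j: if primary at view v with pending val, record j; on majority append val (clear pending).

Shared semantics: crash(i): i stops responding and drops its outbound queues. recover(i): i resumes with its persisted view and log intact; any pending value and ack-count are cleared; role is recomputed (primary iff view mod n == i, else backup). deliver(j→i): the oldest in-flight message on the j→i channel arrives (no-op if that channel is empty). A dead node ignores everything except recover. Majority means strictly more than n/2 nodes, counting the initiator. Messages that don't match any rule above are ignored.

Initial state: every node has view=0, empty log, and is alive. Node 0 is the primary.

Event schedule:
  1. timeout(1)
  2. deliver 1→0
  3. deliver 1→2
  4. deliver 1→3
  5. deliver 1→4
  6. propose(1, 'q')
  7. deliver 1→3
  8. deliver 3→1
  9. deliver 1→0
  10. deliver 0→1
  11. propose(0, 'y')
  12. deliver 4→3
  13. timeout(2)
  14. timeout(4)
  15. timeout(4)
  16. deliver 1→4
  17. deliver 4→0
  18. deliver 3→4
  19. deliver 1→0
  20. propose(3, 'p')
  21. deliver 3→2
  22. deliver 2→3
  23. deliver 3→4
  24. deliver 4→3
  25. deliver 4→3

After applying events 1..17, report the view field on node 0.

step 1 timeout(1): 1={prim,v=1,log=-}
step 2 deliver 1→0: 0={back,v=1,log=-}
step 3 deliver 1→2: 2={back,v=1,log=-}
step 4 deliver 1→3: 3={back,v=1,log=-}
step 5 deliver 1→4: 4={back,v=1,log=-}
step 6 propose(1,'q'): —
step 7 deliver 1→3: 3={back,v=1,log=q}
step 8 deliver 3→1: —
step 9 deliver 1→0: 0={back,v=1,log=q}
step 10 deliver 0→1: 1={prim,v=1,log=q}
step 11 propose(0,'y'): —
step 12 deliver 4→3: —
step 13 timeout(2): 2={prim,v=2,log=-}
step 14 timeout(4): 4={back,v=2,log=-}
step 15 timeout(4): 4={back,v=3,log=-}
step 16 deliver 1→4: —
step 17 deliver 4→0: 0={back,v=2,log=q}

2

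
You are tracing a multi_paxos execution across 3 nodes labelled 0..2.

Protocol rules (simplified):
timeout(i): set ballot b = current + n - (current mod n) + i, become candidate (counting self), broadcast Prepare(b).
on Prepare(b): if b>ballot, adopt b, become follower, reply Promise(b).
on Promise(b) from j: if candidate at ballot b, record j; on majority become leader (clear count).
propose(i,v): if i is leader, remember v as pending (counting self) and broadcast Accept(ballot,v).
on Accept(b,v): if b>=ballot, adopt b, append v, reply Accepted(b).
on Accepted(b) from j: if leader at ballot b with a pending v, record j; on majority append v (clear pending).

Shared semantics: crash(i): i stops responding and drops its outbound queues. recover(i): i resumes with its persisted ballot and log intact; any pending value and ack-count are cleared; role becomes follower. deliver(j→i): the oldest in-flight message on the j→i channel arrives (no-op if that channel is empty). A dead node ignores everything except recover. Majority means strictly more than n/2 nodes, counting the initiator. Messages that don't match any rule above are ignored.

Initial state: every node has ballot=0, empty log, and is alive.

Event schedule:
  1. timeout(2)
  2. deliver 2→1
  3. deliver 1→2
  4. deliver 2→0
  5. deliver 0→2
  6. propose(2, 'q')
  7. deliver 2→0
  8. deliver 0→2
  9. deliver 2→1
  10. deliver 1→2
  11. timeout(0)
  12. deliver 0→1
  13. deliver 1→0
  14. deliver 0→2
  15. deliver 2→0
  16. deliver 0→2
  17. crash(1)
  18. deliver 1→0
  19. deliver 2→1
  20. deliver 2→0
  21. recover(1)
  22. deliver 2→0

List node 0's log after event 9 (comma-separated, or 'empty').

1. timeout(2):  <2:cand b5 ->
2. deliver 2→1:  <1:foll b5 ->
3. deliver 1→2:  <2:lead b5 ->
4. deliver 2→0:  <0:foll b5 ->
5. deliver 0→2:  nop
6. propose(2,'q'):  nop
7. deliver 2→0:  <0:foll b5 q>
8. deliver 0→2:  <2:lead b5 q>
9. deliver 2→1:  <1:foll b5 q>

q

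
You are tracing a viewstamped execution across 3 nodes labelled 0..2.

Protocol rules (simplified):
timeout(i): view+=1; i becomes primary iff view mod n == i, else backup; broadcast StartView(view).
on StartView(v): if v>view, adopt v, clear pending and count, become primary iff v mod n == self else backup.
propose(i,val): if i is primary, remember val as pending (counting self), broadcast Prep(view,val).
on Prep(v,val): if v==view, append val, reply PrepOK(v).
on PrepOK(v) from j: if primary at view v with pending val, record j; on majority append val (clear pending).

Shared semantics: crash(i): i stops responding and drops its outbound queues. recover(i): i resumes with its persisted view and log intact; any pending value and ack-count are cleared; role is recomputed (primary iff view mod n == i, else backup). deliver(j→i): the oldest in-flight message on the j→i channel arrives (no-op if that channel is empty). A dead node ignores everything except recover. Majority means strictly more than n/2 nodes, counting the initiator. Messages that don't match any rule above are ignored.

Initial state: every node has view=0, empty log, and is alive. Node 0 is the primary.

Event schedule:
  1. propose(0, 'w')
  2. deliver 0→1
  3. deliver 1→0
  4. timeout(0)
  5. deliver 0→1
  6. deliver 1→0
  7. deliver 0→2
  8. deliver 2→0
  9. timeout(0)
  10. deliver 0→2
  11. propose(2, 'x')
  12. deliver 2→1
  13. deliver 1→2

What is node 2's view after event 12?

1

[1] propose(0,'w') → ∅
[2] deliver 0→1 → N1(back v0 [w])
[3] deliver 1→0 → N0(prim v0 [w])
[4] timeout(0) → N0(back v1 [w])
[5] deliver 0→1 → N1(prim v1 [w])
[6] deliver 1→0 → ∅
[7] deliver 0→2 → N2(back v0 [w])
[8] deliver 2→0 → ∅
[9] timeout(0) → N0(back v2 [w])
[10] deliver 0→2 → N2(back v1 [w])
[11] propose(2,'x') → ∅
[12] deliver 2→1 → ∅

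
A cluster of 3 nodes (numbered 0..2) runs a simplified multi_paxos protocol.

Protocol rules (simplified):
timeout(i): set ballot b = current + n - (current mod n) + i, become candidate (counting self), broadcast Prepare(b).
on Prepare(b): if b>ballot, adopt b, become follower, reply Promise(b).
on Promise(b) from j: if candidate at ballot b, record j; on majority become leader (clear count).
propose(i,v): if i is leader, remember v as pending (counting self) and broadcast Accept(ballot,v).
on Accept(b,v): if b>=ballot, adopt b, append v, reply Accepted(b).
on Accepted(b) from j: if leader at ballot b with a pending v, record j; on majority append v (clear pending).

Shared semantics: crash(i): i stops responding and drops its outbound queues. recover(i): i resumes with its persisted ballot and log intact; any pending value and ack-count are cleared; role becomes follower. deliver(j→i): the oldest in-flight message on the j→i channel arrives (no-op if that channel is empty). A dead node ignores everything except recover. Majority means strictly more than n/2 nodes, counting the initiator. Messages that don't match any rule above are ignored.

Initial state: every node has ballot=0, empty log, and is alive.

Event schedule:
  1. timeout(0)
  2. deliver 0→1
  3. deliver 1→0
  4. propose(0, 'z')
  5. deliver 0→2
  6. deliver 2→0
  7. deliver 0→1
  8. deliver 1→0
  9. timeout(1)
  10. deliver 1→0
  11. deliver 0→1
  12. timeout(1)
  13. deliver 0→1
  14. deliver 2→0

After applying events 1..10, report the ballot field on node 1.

7

after 1 — timeout(0): n0:cand/b3/[-]
after 2 — deliver 0→1: n1:foll/b3/[-]
after 3 — deliver 1→0: n0:lead/b3/[-]
after 4 — propose(0,'z'): ·
after 5 — deliver 0→2: n2:foll/b3/[-]
after 6 — deliver 2→0: ·
after 7 — deliver 0→1: n1:foll/b3/[z]
after 8 — deliver 1→0: n0:lead/b3/[z]
after 9 — timeout(1): n1:cand/b7/[z]
after 10 — deliver 1→0: n0:foll/b7/[z]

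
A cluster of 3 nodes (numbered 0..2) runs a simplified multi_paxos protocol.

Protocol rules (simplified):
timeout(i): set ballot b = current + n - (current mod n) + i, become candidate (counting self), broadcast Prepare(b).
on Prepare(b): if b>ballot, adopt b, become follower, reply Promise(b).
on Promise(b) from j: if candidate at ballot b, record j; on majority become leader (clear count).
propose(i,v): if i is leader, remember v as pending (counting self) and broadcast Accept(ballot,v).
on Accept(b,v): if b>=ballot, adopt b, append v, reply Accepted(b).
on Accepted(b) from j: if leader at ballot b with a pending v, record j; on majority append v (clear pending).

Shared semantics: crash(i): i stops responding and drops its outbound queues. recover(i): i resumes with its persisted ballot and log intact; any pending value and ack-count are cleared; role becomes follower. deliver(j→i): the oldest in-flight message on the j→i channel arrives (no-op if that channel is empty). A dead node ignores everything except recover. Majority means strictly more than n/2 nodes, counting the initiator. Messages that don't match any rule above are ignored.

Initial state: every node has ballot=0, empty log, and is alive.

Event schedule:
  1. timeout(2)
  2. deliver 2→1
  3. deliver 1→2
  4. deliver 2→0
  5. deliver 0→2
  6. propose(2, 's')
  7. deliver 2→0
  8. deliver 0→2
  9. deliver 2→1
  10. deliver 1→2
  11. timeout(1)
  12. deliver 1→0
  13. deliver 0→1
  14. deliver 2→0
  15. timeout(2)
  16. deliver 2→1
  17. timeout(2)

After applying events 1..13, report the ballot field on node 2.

after 1 — timeout(2): n2:cand/b5/[-]
after 2 — deliver 2→1: n1:foll/b5/[-]
after 3 — deliver 1→2: n2:lead/b5/[-]
after 4 — deliver 2→0: n0:foll/b5/[-]
after 5 — deliver 0→2: ·
after 6 — propose(2,'s'): ·
after 7 — deliver 2→0: n0:foll/b5/[s]
after 8 — deliver 0→2: n2:lead/b5/[s]
after 9 — deliver 2→1: n1:foll/b5/[s]
after 10 — deliver 1→2: ·
after 11 — timeout(1): n1:cand/b7/[s]
after 12 — deliver 1→0: n0:foll/b7/[s]
after 13 — deliver 0→1: n1:lead/b7/[s]

5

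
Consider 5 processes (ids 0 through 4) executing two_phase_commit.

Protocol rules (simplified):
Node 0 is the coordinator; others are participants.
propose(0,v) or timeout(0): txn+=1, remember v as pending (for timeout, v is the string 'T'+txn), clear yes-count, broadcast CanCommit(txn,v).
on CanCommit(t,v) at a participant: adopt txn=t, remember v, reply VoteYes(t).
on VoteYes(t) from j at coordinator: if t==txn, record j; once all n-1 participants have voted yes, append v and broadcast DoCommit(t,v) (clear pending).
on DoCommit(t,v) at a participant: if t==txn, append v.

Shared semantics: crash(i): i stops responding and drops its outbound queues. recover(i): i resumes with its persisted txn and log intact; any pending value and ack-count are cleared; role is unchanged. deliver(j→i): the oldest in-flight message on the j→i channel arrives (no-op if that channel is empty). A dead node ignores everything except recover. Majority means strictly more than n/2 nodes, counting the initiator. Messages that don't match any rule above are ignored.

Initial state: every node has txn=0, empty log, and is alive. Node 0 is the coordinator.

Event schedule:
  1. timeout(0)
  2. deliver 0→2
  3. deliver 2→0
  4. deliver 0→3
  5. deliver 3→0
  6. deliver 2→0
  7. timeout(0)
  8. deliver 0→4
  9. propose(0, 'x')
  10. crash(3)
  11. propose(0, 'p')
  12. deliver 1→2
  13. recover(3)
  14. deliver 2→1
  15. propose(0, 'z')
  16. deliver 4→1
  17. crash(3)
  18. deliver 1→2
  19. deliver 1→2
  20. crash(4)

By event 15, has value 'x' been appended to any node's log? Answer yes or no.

[1] timeout(0) → N0(coor t1 [-])
[2] deliver 0→2 → N2(part t1 [-])
[3] deliver 2→0 → ∅
[4] deliver 0→3 → N3(part t1 [-])
[5] deliver 3→0 → ∅
[6] deliver 2→0 → ∅
[7] timeout(0) → N0(coor t2 [-])
[8] deliver 0→4 → N4(part t1 [-])
[9] propose(0,'x') → N0(coor t3 [-])
[10] crash(3) → N3(✗part t1 [-])
[11] propose(0,'p') → N0(coor t4 [-])
[12] deliver 1→2 → ∅
[13] recover(3) → N3(part t1 [-])
[14] deliver 2→1 → ∅
[15] propose(0,'z') → N0(coor t5 [-])

no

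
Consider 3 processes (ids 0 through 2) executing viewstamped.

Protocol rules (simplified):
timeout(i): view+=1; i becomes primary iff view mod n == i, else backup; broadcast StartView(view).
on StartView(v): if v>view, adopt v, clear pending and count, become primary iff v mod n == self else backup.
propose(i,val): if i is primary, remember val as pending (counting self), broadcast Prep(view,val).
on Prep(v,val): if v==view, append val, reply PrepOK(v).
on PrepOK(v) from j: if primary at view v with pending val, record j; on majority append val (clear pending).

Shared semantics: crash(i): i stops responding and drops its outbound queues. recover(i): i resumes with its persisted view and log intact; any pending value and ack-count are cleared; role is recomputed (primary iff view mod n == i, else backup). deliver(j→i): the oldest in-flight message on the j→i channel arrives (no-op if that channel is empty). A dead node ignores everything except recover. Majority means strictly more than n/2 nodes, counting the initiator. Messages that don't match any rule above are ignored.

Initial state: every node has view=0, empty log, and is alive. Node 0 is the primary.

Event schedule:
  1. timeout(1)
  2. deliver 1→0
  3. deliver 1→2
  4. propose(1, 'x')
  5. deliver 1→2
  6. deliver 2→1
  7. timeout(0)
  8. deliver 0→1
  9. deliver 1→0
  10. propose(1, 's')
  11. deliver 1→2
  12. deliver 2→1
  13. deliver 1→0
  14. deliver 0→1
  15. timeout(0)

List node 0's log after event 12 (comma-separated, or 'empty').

after 1 — timeout(1): n1:prim/v1/[-]
after 2 — deliver 1→0: n0:back/v1/[-]
after 3 — deliver 1→2: n2:back/v1/[-]
after 4 — propose(1,'x'): ·
after 5 — deliver 1→2: n2:back/v1/[x]
after 6 — deliver 2→1: n1:prim/v1/[x]
after 7 — timeout(0): n0:back/v2/[-]
after 8 — deliver 0→1: n1:back/v2/[x]
after 9 — deliver 1→0: ·
after 10 — propose(1,'s'): ·
after 11 — deliver 1→2: ·
after 12 — deliver 2→1: ·

empty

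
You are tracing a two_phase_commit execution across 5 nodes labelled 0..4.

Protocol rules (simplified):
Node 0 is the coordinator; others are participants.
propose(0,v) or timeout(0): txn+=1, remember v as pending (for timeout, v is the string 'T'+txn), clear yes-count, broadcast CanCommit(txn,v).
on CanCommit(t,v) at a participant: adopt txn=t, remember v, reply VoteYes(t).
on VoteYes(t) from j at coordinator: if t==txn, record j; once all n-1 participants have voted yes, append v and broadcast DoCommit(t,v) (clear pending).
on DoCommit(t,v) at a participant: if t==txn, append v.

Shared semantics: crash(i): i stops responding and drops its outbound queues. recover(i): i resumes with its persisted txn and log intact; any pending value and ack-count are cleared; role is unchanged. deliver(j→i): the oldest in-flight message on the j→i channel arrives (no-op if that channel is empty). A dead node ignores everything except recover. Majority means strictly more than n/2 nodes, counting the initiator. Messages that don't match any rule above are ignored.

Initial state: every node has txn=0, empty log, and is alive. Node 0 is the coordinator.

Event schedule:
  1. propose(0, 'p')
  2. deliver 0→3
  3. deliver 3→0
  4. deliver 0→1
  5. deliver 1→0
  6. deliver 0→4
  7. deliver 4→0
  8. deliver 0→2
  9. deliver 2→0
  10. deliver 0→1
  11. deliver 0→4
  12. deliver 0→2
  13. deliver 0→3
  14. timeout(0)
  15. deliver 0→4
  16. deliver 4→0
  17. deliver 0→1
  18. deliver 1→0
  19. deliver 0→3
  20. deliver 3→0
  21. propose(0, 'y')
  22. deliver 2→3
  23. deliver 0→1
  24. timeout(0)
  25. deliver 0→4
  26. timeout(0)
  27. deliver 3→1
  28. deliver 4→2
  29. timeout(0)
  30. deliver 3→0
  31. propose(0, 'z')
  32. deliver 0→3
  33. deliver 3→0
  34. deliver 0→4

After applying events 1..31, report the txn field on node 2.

1

[1] propose(0,'p') → N0(coor t1 [-])
[2] deliver 0→3 → N3(part t1 [-])
[3] deliver 3→0 → ∅
[4] deliver 0→1 → N1(part t1 [-])
[5] deliver 1→0 → ∅
[6] deliver 0→4 → N4(part t1 [-])
[7] deliver 4→0 → ∅
[8] deliver 0→2 → N2(part t1 [-])
[9] deliver 2→0 → N0(coor t1 [p])
[10] deliver 0→1 → N1(part t1 [p])
[11] deliver 0→4 → N4(part t1 [p])
[12] deliver 0→2 → N2(part t1 [p])
[13] deliver 0→3 → N3(part t1 [p])
[14] timeout(0) → N0(coor t2 [p])
[15] deliver 0→4 → N4(part t2 [p])
[16] deliver 4→0 → ∅
[17] deliver 0→1 → N1(part t2 [p])
[18] deliver 1→0 → ∅
[19] deliver 0→3 → N3(part t2 [p])
[20] deliver 3→0 → ∅
[21] propose(0,'y') → N0(coor t3 [p])
[22] deliver 2→3 → ∅
[23] deliver 0→1 → N1(part t3 [p])
[24] timeout(0) → N0(coor t4 [p])
[25] deliver 0→4 → N4(part t3 [p])
[26] timeout(0) → N0(coor t5 [p])
[27] deliver 3→1 → ∅
[28] deliver 4→2 → ∅
[29] timeout(0) → N0(coor t6 [p])
[30] deliver 3→0 → ∅
[31] propose(0,'z') → N0(coor t7 [p])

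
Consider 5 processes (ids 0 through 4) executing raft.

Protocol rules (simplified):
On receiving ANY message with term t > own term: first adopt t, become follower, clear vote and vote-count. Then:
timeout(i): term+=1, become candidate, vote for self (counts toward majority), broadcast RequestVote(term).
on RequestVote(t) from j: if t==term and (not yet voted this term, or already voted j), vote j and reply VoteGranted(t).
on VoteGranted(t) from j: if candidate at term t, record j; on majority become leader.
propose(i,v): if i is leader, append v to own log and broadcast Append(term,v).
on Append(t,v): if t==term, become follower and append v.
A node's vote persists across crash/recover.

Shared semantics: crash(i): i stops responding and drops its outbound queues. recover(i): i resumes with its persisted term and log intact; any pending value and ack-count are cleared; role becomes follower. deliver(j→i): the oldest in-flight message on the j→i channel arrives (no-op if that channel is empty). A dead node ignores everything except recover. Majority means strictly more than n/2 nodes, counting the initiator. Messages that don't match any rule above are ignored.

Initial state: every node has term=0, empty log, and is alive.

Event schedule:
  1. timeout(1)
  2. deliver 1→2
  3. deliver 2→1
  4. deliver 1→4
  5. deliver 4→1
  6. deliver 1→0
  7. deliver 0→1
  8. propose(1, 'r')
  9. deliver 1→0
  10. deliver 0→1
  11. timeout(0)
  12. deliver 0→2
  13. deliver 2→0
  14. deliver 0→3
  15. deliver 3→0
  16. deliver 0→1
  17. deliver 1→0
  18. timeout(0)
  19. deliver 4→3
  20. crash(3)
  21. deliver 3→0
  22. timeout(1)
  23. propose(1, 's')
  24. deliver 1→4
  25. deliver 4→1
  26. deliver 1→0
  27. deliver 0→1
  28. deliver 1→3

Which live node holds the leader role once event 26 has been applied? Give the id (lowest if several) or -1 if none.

step 1 timeout(1): 1={cand,t=1,log=-}
step 2 deliver 1→2: 2={foll,t=1,log=-}
step 3 deliver 2→1: —
step 4 deliver 1→4: 4={foll,t=1,log=-}
step 5 deliver 4→1: 1={lead,t=1,log=-}
step 6 deliver 1→0: 0={foll,t=1,log=-}
step 7 deliver 0→1: —
step 8 propose(1,'r'): 1={lead,t=1,log=r}
step 9 deliver 1→0: 0={foll,t=1,log=r}
step 10 deliver 0→1: —
step 11 timeout(0): 0={cand,t=2,log=r}
step 12 deliver 0→2: 2={foll,t=2,log=-}
step 13 deliver 2→0: —
step 14 deliver 0→3: 3={foll,t=2,log=-}
step 15 deliver 3→0: 0={lead,t=2,log=r}
step 16 deliver 0→1: 1={foll,t=2,log=r}
step 17 deliver 1→0: —
step 18 timeout(0): 0={cand,t=3,log=r}
step 19 deliver 4→3: —
step 20 crash(3): 3={✗foll,t=2,log=-}
step 21 deliver 3→0: —
step 22 timeout(1): 1={cand,t=3,log=r}
step 23 propose(1,'s'): —
step 24 deliver 1→4: 4={foll,t=1,log=r}
step 25 deliver 4→1: —
step 26 deliver 1→0: —

-1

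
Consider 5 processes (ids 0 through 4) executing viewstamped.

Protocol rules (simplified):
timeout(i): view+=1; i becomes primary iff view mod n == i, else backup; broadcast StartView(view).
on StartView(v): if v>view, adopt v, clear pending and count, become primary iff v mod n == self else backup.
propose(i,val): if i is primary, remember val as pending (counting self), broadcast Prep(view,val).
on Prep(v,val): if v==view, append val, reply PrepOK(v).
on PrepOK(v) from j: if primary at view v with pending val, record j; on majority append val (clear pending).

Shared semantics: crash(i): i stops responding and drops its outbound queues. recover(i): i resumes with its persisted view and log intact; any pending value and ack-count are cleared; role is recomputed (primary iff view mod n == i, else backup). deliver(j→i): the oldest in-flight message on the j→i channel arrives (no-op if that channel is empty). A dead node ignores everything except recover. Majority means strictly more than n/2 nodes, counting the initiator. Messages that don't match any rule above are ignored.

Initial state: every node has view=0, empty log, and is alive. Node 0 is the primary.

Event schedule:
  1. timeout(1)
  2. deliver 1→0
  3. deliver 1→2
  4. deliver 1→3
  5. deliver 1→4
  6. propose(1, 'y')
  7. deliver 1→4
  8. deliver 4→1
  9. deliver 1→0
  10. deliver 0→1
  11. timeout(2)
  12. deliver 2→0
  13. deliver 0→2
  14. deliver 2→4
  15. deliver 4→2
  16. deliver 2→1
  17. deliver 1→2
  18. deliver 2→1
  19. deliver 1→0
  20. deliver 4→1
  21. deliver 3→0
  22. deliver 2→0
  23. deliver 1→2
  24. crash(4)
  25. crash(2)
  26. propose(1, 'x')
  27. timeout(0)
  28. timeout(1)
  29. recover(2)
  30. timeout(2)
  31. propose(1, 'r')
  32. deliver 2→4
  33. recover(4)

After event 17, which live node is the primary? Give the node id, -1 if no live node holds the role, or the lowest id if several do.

2

after 1 — timeout(1): n1:prim/v1/[-]
after 2 — deliver 1→0: n0:back/v1/[-]
after 3 — deliver 1→2: n2:back/v1/[-]
after 4 — deliver 1→3: n3:back/v1/[-]
after 5 — deliver 1→4: n4:back/v1/[-]
after 6 — propose(1,'y'): ·
after 7 — deliver 1→4: n4:back/v1/[y]
after 8 — deliver 4→1: ·
after 9 — deliver 1→0: n0:back/v1/[y]
after 10 — deliver 0→1: n1:prim/v1/[y]
after 11 — timeout(2): n2:prim/v2/[-]
after 12 — deliver 2→0: n0:back/v2/[y]
after 13 — deliver 0→2: ·
after 14 — deliver 2→4: n4:back/v2/[y]
after 15 — deliver 4→2: ·
after 16 — deliver 2→1: n1:back/v2/[y]
after 17 — deliver 1→2: ·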